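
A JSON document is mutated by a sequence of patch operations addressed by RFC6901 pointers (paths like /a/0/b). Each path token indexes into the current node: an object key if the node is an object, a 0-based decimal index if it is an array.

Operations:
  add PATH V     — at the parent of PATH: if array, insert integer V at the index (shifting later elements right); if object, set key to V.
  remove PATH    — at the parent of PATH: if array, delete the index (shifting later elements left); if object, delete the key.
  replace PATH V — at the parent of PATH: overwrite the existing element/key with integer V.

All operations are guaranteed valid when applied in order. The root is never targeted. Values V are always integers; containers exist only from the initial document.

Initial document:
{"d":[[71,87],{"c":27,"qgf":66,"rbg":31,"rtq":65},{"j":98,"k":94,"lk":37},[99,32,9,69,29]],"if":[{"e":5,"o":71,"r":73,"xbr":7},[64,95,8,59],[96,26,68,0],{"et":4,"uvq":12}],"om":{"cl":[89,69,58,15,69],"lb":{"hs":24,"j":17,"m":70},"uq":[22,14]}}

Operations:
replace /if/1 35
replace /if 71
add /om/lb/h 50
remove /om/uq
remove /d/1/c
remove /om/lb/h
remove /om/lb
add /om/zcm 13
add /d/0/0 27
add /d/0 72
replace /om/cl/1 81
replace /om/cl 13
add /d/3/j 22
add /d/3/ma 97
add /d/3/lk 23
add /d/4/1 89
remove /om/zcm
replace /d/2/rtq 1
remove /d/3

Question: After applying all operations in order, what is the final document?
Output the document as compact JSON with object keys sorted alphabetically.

Answer: {"d":[72,[27,71,87],{"qgf":66,"rbg":31,"rtq":1},[99,89,32,9,69,29]],"if":71,"om":{"cl":13}}

Derivation:
After op 1 (replace /if/1 35): {"d":[[71,87],{"c":27,"qgf":66,"rbg":31,"rtq":65},{"j":98,"k":94,"lk":37},[99,32,9,69,29]],"if":[{"e":5,"o":71,"r":73,"xbr":7},35,[96,26,68,0],{"et":4,"uvq":12}],"om":{"cl":[89,69,58,15,69],"lb":{"hs":24,"j":17,"m":70},"uq":[22,14]}}
After op 2 (replace /if 71): {"d":[[71,87],{"c":27,"qgf":66,"rbg":31,"rtq":65},{"j":98,"k":94,"lk":37},[99,32,9,69,29]],"if":71,"om":{"cl":[89,69,58,15,69],"lb":{"hs":24,"j":17,"m":70},"uq":[22,14]}}
After op 3 (add /om/lb/h 50): {"d":[[71,87],{"c":27,"qgf":66,"rbg":31,"rtq":65},{"j":98,"k":94,"lk":37},[99,32,9,69,29]],"if":71,"om":{"cl":[89,69,58,15,69],"lb":{"h":50,"hs":24,"j":17,"m":70},"uq":[22,14]}}
After op 4 (remove /om/uq): {"d":[[71,87],{"c":27,"qgf":66,"rbg":31,"rtq":65},{"j":98,"k":94,"lk":37},[99,32,9,69,29]],"if":71,"om":{"cl":[89,69,58,15,69],"lb":{"h":50,"hs":24,"j":17,"m":70}}}
After op 5 (remove /d/1/c): {"d":[[71,87],{"qgf":66,"rbg":31,"rtq":65},{"j":98,"k":94,"lk":37},[99,32,9,69,29]],"if":71,"om":{"cl":[89,69,58,15,69],"lb":{"h":50,"hs":24,"j":17,"m":70}}}
After op 6 (remove /om/lb/h): {"d":[[71,87],{"qgf":66,"rbg":31,"rtq":65},{"j":98,"k":94,"lk":37},[99,32,9,69,29]],"if":71,"om":{"cl":[89,69,58,15,69],"lb":{"hs":24,"j":17,"m":70}}}
After op 7 (remove /om/lb): {"d":[[71,87],{"qgf":66,"rbg":31,"rtq":65},{"j":98,"k":94,"lk":37},[99,32,9,69,29]],"if":71,"om":{"cl":[89,69,58,15,69]}}
After op 8 (add /om/zcm 13): {"d":[[71,87],{"qgf":66,"rbg":31,"rtq":65},{"j":98,"k":94,"lk":37},[99,32,9,69,29]],"if":71,"om":{"cl":[89,69,58,15,69],"zcm":13}}
After op 9 (add /d/0/0 27): {"d":[[27,71,87],{"qgf":66,"rbg":31,"rtq":65},{"j":98,"k":94,"lk":37},[99,32,9,69,29]],"if":71,"om":{"cl":[89,69,58,15,69],"zcm":13}}
After op 10 (add /d/0 72): {"d":[72,[27,71,87],{"qgf":66,"rbg":31,"rtq":65},{"j":98,"k":94,"lk":37},[99,32,9,69,29]],"if":71,"om":{"cl":[89,69,58,15,69],"zcm":13}}
After op 11 (replace /om/cl/1 81): {"d":[72,[27,71,87],{"qgf":66,"rbg":31,"rtq":65},{"j":98,"k":94,"lk":37},[99,32,9,69,29]],"if":71,"om":{"cl":[89,81,58,15,69],"zcm":13}}
After op 12 (replace /om/cl 13): {"d":[72,[27,71,87],{"qgf":66,"rbg":31,"rtq":65},{"j":98,"k":94,"lk":37},[99,32,9,69,29]],"if":71,"om":{"cl":13,"zcm":13}}
After op 13 (add /d/3/j 22): {"d":[72,[27,71,87],{"qgf":66,"rbg":31,"rtq":65},{"j":22,"k":94,"lk":37},[99,32,9,69,29]],"if":71,"om":{"cl":13,"zcm":13}}
After op 14 (add /d/3/ma 97): {"d":[72,[27,71,87],{"qgf":66,"rbg":31,"rtq":65},{"j":22,"k":94,"lk":37,"ma":97},[99,32,9,69,29]],"if":71,"om":{"cl":13,"zcm":13}}
After op 15 (add /d/3/lk 23): {"d":[72,[27,71,87],{"qgf":66,"rbg":31,"rtq":65},{"j":22,"k":94,"lk":23,"ma":97},[99,32,9,69,29]],"if":71,"om":{"cl":13,"zcm":13}}
After op 16 (add /d/4/1 89): {"d":[72,[27,71,87],{"qgf":66,"rbg":31,"rtq":65},{"j":22,"k":94,"lk":23,"ma":97},[99,89,32,9,69,29]],"if":71,"om":{"cl":13,"zcm":13}}
After op 17 (remove /om/zcm): {"d":[72,[27,71,87],{"qgf":66,"rbg":31,"rtq":65},{"j":22,"k":94,"lk":23,"ma":97},[99,89,32,9,69,29]],"if":71,"om":{"cl":13}}
After op 18 (replace /d/2/rtq 1): {"d":[72,[27,71,87],{"qgf":66,"rbg":31,"rtq":1},{"j":22,"k":94,"lk":23,"ma":97},[99,89,32,9,69,29]],"if":71,"om":{"cl":13}}
After op 19 (remove /d/3): {"d":[72,[27,71,87],{"qgf":66,"rbg":31,"rtq":1},[99,89,32,9,69,29]],"if":71,"om":{"cl":13}}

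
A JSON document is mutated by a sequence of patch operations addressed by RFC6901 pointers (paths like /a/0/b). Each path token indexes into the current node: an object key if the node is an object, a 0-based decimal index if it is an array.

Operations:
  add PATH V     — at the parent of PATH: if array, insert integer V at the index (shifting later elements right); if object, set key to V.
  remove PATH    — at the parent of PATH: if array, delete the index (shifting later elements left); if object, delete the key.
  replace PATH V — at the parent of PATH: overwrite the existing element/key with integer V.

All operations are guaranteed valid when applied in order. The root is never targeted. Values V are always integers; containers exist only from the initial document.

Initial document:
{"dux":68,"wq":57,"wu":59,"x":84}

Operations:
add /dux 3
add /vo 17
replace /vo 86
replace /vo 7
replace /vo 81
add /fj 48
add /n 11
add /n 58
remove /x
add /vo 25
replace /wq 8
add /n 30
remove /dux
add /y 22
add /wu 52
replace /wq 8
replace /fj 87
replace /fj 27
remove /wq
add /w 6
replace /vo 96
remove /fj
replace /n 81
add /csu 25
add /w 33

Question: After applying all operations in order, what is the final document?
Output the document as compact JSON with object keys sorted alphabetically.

Answer: {"csu":25,"n":81,"vo":96,"w":33,"wu":52,"y":22}

Derivation:
After op 1 (add /dux 3): {"dux":3,"wq":57,"wu":59,"x":84}
After op 2 (add /vo 17): {"dux":3,"vo":17,"wq":57,"wu":59,"x":84}
After op 3 (replace /vo 86): {"dux":3,"vo":86,"wq":57,"wu":59,"x":84}
After op 4 (replace /vo 7): {"dux":3,"vo":7,"wq":57,"wu":59,"x":84}
After op 5 (replace /vo 81): {"dux":3,"vo":81,"wq":57,"wu":59,"x":84}
After op 6 (add /fj 48): {"dux":3,"fj":48,"vo":81,"wq":57,"wu":59,"x":84}
After op 7 (add /n 11): {"dux":3,"fj":48,"n":11,"vo":81,"wq":57,"wu":59,"x":84}
After op 8 (add /n 58): {"dux":3,"fj":48,"n":58,"vo":81,"wq":57,"wu":59,"x":84}
After op 9 (remove /x): {"dux":3,"fj":48,"n":58,"vo":81,"wq":57,"wu":59}
After op 10 (add /vo 25): {"dux":3,"fj":48,"n":58,"vo":25,"wq":57,"wu":59}
After op 11 (replace /wq 8): {"dux":3,"fj":48,"n":58,"vo":25,"wq":8,"wu":59}
After op 12 (add /n 30): {"dux":3,"fj":48,"n":30,"vo":25,"wq":8,"wu":59}
After op 13 (remove /dux): {"fj":48,"n":30,"vo":25,"wq":8,"wu":59}
After op 14 (add /y 22): {"fj":48,"n":30,"vo":25,"wq":8,"wu":59,"y":22}
After op 15 (add /wu 52): {"fj":48,"n":30,"vo":25,"wq":8,"wu":52,"y":22}
After op 16 (replace /wq 8): {"fj":48,"n":30,"vo":25,"wq":8,"wu":52,"y":22}
After op 17 (replace /fj 87): {"fj":87,"n":30,"vo":25,"wq":8,"wu":52,"y":22}
After op 18 (replace /fj 27): {"fj":27,"n":30,"vo":25,"wq":8,"wu":52,"y":22}
After op 19 (remove /wq): {"fj":27,"n":30,"vo":25,"wu":52,"y":22}
After op 20 (add /w 6): {"fj":27,"n":30,"vo":25,"w":6,"wu":52,"y":22}
After op 21 (replace /vo 96): {"fj":27,"n":30,"vo":96,"w":6,"wu":52,"y":22}
After op 22 (remove /fj): {"n":30,"vo":96,"w":6,"wu":52,"y":22}
After op 23 (replace /n 81): {"n":81,"vo":96,"w":6,"wu":52,"y":22}
After op 24 (add /csu 25): {"csu":25,"n":81,"vo":96,"w":6,"wu":52,"y":22}
After op 25 (add /w 33): {"csu":25,"n":81,"vo":96,"w":33,"wu":52,"y":22}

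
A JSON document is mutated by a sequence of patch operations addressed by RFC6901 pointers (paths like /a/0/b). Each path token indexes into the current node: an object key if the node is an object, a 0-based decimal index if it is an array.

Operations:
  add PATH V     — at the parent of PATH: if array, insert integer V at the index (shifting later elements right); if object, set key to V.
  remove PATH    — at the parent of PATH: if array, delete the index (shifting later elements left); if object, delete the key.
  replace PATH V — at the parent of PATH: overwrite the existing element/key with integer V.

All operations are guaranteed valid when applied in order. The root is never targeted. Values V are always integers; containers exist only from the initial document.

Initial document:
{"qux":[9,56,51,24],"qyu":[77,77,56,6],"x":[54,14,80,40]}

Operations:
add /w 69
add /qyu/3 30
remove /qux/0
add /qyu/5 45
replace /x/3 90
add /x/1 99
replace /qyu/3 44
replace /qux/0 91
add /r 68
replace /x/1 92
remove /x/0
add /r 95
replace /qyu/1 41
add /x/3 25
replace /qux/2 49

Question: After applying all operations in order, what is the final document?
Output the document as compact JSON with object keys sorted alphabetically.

After op 1 (add /w 69): {"qux":[9,56,51,24],"qyu":[77,77,56,6],"w":69,"x":[54,14,80,40]}
After op 2 (add /qyu/3 30): {"qux":[9,56,51,24],"qyu":[77,77,56,30,6],"w":69,"x":[54,14,80,40]}
After op 3 (remove /qux/0): {"qux":[56,51,24],"qyu":[77,77,56,30,6],"w":69,"x":[54,14,80,40]}
After op 4 (add /qyu/5 45): {"qux":[56,51,24],"qyu":[77,77,56,30,6,45],"w":69,"x":[54,14,80,40]}
After op 5 (replace /x/3 90): {"qux":[56,51,24],"qyu":[77,77,56,30,6,45],"w":69,"x":[54,14,80,90]}
After op 6 (add /x/1 99): {"qux":[56,51,24],"qyu":[77,77,56,30,6,45],"w":69,"x":[54,99,14,80,90]}
After op 7 (replace /qyu/3 44): {"qux":[56,51,24],"qyu":[77,77,56,44,6,45],"w":69,"x":[54,99,14,80,90]}
After op 8 (replace /qux/0 91): {"qux":[91,51,24],"qyu":[77,77,56,44,6,45],"w":69,"x":[54,99,14,80,90]}
After op 9 (add /r 68): {"qux":[91,51,24],"qyu":[77,77,56,44,6,45],"r":68,"w":69,"x":[54,99,14,80,90]}
After op 10 (replace /x/1 92): {"qux":[91,51,24],"qyu":[77,77,56,44,6,45],"r":68,"w":69,"x":[54,92,14,80,90]}
After op 11 (remove /x/0): {"qux":[91,51,24],"qyu":[77,77,56,44,6,45],"r":68,"w":69,"x":[92,14,80,90]}
After op 12 (add /r 95): {"qux":[91,51,24],"qyu":[77,77,56,44,6,45],"r":95,"w":69,"x":[92,14,80,90]}
After op 13 (replace /qyu/1 41): {"qux":[91,51,24],"qyu":[77,41,56,44,6,45],"r":95,"w":69,"x":[92,14,80,90]}
After op 14 (add /x/3 25): {"qux":[91,51,24],"qyu":[77,41,56,44,6,45],"r":95,"w":69,"x":[92,14,80,25,90]}
After op 15 (replace /qux/2 49): {"qux":[91,51,49],"qyu":[77,41,56,44,6,45],"r":95,"w":69,"x":[92,14,80,25,90]}

Answer: {"qux":[91,51,49],"qyu":[77,41,56,44,6,45],"r":95,"w":69,"x":[92,14,80,25,90]}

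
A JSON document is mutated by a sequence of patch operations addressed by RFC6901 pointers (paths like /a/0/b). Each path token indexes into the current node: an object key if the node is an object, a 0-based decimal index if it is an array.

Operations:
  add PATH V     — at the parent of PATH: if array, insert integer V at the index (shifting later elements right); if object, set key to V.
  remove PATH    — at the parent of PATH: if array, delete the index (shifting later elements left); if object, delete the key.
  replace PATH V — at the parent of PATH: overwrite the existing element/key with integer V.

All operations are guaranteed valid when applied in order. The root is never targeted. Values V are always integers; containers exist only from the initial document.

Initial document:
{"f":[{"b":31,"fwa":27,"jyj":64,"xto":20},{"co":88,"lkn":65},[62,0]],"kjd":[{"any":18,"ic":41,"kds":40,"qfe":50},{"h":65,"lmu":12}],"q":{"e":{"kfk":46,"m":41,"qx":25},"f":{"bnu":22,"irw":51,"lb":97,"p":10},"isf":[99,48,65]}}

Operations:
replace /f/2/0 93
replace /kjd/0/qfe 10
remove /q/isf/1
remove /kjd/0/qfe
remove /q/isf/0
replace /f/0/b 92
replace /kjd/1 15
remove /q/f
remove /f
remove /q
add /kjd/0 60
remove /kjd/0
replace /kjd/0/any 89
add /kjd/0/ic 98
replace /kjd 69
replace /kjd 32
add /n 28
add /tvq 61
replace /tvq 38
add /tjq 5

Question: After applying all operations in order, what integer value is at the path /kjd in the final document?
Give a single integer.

Answer: 32

Derivation:
After op 1 (replace /f/2/0 93): {"f":[{"b":31,"fwa":27,"jyj":64,"xto":20},{"co":88,"lkn":65},[93,0]],"kjd":[{"any":18,"ic":41,"kds":40,"qfe":50},{"h":65,"lmu":12}],"q":{"e":{"kfk":46,"m":41,"qx":25},"f":{"bnu":22,"irw":51,"lb":97,"p":10},"isf":[99,48,65]}}
After op 2 (replace /kjd/0/qfe 10): {"f":[{"b":31,"fwa":27,"jyj":64,"xto":20},{"co":88,"lkn":65},[93,0]],"kjd":[{"any":18,"ic":41,"kds":40,"qfe":10},{"h":65,"lmu":12}],"q":{"e":{"kfk":46,"m":41,"qx":25},"f":{"bnu":22,"irw":51,"lb":97,"p":10},"isf":[99,48,65]}}
After op 3 (remove /q/isf/1): {"f":[{"b":31,"fwa":27,"jyj":64,"xto":20},{"co":88,"lkn":65},[93,0]],"kjd":[{"any":18,"ic":41,"kds":40,"qfe":10},{"h":65,"lmu":12}],"q":{"e":{"kfk":46,"m":41,"qx":25},"f":{"bnu":22,"irw":51,"lb":97,"p":10},"isf":[99,65]}}
After op 4 (remove /kjd/0/qfe): {"f":[{"b":31,"fwa":27,"jyj":64,"xto":20},{"co":88,"lkn":65},[93,0]],"kjd":[{"any":18,"ic":41,"kds":40},{"h":65,"lmu":12}],"q":{"e":{"kfk":46,"m":41,"qx":25},"f":{"bnu":22,"irw":51,"lb":97,"p":10},"isf":[99,65]}}
After op 5 (remove /q/isf/0): {"f":[{"b":31,"fwa":27,"jyj":64,"xto":20},{"co":88,"lkn":65},[93,0]],"kjd":[{"any":18,"ic":41,"kds":40},{"h":65,"lmu":12}],"q":{"e":{"kfk":46,"m":41,"qx":25},"f":{"bnu":22,"irw":51,"lb":97,"p":10},"isf":[65]}}
After op 6 (replace /f/0/b 92): {"f":[{"b":92,"fwa":27,"jyj":64,"xto":20},{"co":88,"lkn":65},[93,0]],"kjd":[{"any":18,"ic":41,"kds":40},{"h":65,"lmu":12}],"q":{"e":{"kfk":46,"m":41,"qx":25},"f":{"bnu":22,"irw":51,"lb":97,"p":10},"isf":[65]}}
After op 7 (replace /kjd/1 15): {"f":[{"b":92,"fwa":27,"jyj":64,"xto":20},{"co":88,"lkn":65},[93,0]],"kjd":[{"any":18,"ic":41,"kds":40},15],"q":{"e":{"kfk":46,"m":41,"qx":25},"f":{"bnu":22,"irw":51,"lb":97,"p":10},"isf":[65]}}
After op 8 (remove /q/f): {"f":[{"b":92,"fwa":27,"jyj":64,"xto":20},{"co":88,"lkn":65},[93,0]],"kjd":[{"any":18,"ic":41,"kds":40},15],"q":{"e":{"kfk":46,"m":41,"qx":25},"isf":[65]}}
After op 9 (remove /f): {"kjd":[{"any":18,"ic":41,"kds":40},15],"q":{"e":{"kfk":46,"m":41,"qx":25},"isf":[65]}}
After op 10 (remove /q): {"kjd":[{"any":18,"ic":41,"kds":40},15]}
After op 11 (add /kjd/0 60): {"kjd":[60,{"any":18,"ic":41,"kds":40},15]}
After op 12 (remove /kjd/0): {"kjd":[{"any":18,"ic":41,"kds":40},15]}
After op 13 (replace /kjd/0/any 89): {"kjd":[{"any":89,"ic":41,"kds":40},15]}
After op 14 (add /kjd/0/ic 98): {"kjd":[{"any":89,"ic":98,"kds":40},15]}
After op 15 (replace /kjd 69): {"kjd":69}
After op 16 (replace /kjd 32): {"kjd":32}
After op 17 (add /n 28): {"kjd":32,"n":28}
After op 18 (add /tvq 61): {"kjd":32,"n":28,"tvq":61}
After op 19 (replace /tvq 38): {"kjd":32,"n":28,"tvq":38}
After op 20 (add /tjq 5): {"kjd":32,"n":28,"tjq":5,"tvq":38}
Value at /kjd: 32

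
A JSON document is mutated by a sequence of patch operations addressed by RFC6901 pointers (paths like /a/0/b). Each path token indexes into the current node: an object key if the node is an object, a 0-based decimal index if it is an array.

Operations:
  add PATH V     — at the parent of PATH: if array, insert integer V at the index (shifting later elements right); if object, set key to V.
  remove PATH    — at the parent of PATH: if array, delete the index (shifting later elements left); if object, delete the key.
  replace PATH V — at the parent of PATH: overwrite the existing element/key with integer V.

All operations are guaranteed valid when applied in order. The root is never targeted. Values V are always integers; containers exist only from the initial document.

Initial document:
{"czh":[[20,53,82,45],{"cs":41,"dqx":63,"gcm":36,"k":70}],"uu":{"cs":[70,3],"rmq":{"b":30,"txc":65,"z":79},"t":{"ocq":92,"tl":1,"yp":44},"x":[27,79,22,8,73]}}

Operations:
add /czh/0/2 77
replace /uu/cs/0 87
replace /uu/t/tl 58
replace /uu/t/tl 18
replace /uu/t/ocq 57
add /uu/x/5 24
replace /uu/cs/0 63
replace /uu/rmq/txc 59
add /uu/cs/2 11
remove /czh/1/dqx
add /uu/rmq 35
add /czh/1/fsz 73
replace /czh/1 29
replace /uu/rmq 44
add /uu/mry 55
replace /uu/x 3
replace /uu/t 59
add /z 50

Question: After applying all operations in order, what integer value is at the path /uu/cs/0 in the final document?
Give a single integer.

After op 1 (add /czh/0/2 77): {"czh":[[20,53,77,82,45],{"cs":41,"dqx":63,"gcm":36,"k":70}],"uu":{"cs":[70,3],"rmq":{"b":30,"txc":65,"z":79},"t":{"ocq":92,"tl":1,"yp":44},"x":[27,79,22,8,73]}}
After op 2 (replace /uu/cs/0 87): {"czh":[[20,53,77,82,45],{"cs":41,"dqx":63,"gcm":36,"k":70}],"uu":{"cs":[87,3],"rmq":{"b":30,"txc":65,"z":79},"t":{"ocq":92,"tl":1,"yp":44},"x":[27,79,22,8,73]}}
After op 3 (replace /uu/t/tl 58): {"czh":[[20,53,77,82,45],{"cs":41,"dqx":63,"gcm":36,"k":70}],"uu":{"cs":[87,3],"rmq":{"b":30,"txc":65,"z":79},"t":{"ocq":92,"tl":58,"yp":44},"x":[27,79,22,8,73]}}
After op 4 (replace /uu/t/tl 18): {"czh":[[20,53,77,82,45],{"cs":41,"dqx":63,"gcm":36,"k":70}],"uu":{"cs":[87,3],"rmq":{"b":30,"txc":65,"z":79},"t":{"ocq":92,"tl":18,"yp":44},"x":[27,79,22,8,73]}}
After op 5 (replace /uu/t/ocq 57): {"czh":[[20,53,77,82,45],{"cs":41,"dqx":63,"gcm":36,"k":70}],"uu":{"cs":[87,3],"rmq":{"b":30,"txc":65,"z":79},"t":{"ocq":57,"tl":18,"yp":44},"x":[27,79,22,8,73]}}
After op 6 (add /uu/x/5 24): {"czh":[[20,53,77,82,45],{"cs":41,"dqx":63,"gcm":36,"k":70}],"uu":{"cs":[87,3],"rmq":{"b":30,"txc":65,"z":79},"t":{"ocq":57,"tl":18,"yp":44},"x":[27,79,22,8,73,24]}}
After op 7 (replace /uu/cs/0 63): {"czh":[[20,53,77,82,45],{"cs":41,"dqx":63,"gcm":36,"k":70}],"uu":{"cs":[63,3],"rmq":{"b":30,"txc":65,"z":79},"t":{"ocq":57,"tl":18,"yp":44},"x":[27,79,22,8,73,24]}}
After op 8 (replace /uu/rmq/txc 59): {"czh":[[20,53,77,82,45],{"cs":41,"dqx":63,"gcm":36,"k":70}],"uu":{"cs":[63,3],"rmq":{"b":30,"txc":59,"z":79},"t":{"ocq":57,"tl":18,"yp":44},"x":[27,79,22,8,73,24]}}
After op 9 (add /uu/cs/2 11): {"czh":[[20,53,77,82,45],{"cs":41,"dqx":63,"gcm":36,"k":70}],"uu":{"cs":[63,3,11],"rmq":{"b":30,"txc":59,"z":79},"t":{"ocq":57,"tl":18,"yp":44},"x":[27,79,22,8,73,24]}}
After op 10 (remove /czh/1/dqx): {"czh":[[20,53,77,82,45],{"cs":41,"gcm":36,"k":70}],"uu":{"cs":[63,3,11],"rmq":{"b":30,"txc":59,"z":79},"t":{"ocq":57,"tl":18,"yp":44},"x":[27,79,22,8,73,24]}}
After op 11 (add /uu/rmq 35): {"czh":[[20,53,77,82,45],{"cs":41,"gcm":36,"k":70}],"uu":{"cs":[63,3,11],"rmq":35,"t":{"ocq":57,"tl":18,"yp":44},"x":[27,79,22,8,73,24]}}
After op 12 (add /czh/1/fsz 73): {"czh":[[20,53,77,82,45],{"cs":41,"fsz":73,"gcm":36,"k":70}],"uu":{"cs":[63,3,11],"rmq":35,"t":{"ocq":57,"tl":18,"yp":44},"x":[27,79,22,8,73,24]}}
After op 13 (replace /czh/1 29): {"czh":[[20,53,77,82,45],29],"uu":{"cs":[63,3,11],"rmq":35,"t":{"ocq":57,"tl":18,"yp":44},"x":[27,79,22,8,73,24]}}
After op 14 (replace /uu/rmq 44): {"czh":[[20,53,77,82,45],29],"uu":{"cs":[63,3,11],"rmq":44,"t":{"ocq":57,"tl":18,"yp":44},"x":[27,79,22,8,73,24]}}
After op 15 (add /uu/mry 55): {"czh":[[20,53,77,82,45],29],"uu":{"cs":[63,3,11],"mry":55,"rmq":44,"t":{"ocq":57,"tl":18,"yp":44},"x":[27,79,22,8,73,24]}}
After op 16 (replace /uu/x 3): {"czh":[[20,53,77,82,45],29],"uu":{"cs":[63,3,11],"mry":55,"rmq":44,"t":{"ocq":57,"tl":18,"yp":44},"x":3}}
After op 17 (replace /uu/t 59): {"czh":[[20,53,77,82,45],29],"uu":{"cs":[63,3,11],"mry":55,"rmq":44,"t":59,"x":3}}
After op 18 (add /z 50): {"czh":[[20,53,77,82,45],29],"uu":{"cs":[63,3,11],"mry":55,"rmq":44,"t":59,"x":3},"z":50}
Value at /uu/cs/0: 63

Answer: 63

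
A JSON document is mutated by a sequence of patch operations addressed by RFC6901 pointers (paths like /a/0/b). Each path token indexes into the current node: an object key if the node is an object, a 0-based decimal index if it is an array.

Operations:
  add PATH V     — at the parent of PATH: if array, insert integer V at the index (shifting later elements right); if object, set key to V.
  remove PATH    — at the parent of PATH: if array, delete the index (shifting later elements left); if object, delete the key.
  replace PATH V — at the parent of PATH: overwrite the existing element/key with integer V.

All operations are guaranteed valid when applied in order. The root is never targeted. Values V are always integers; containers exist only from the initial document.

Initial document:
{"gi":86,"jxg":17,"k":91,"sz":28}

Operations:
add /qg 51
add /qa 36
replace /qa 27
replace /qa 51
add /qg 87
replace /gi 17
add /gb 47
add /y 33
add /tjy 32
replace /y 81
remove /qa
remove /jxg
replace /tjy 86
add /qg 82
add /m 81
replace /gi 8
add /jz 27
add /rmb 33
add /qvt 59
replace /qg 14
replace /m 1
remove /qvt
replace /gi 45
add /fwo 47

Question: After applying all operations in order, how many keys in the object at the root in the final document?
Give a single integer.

After op 1 (add /qg 51): {"gi":86,"jxg":17,"k":91,"qg":51,"sz":28}
After op 2 (add /qa 36): {"gi":86,"jxg":17,"k":91,"qa":36,"qg":51,"sz":28}
After op 3 (replace /qa 27): {"gi":86,"jxg":17,"k":91,"qa":27,"qg":51,"sz":28}
After op 4 (replace /qa 51): {"gi":86,"jxg":17,"k":91,"qa":51,"qg":51,"sz":28}
After op 5 (add /qg 87): {"gi":86,"jxg":17,"k":91,"qa":51,"qg":87,"sz":28}
After op 6 (replace /gi 17): {"gi":17,"jxg":17,"k":91,"qa":51,"qg":87,"sz":28}
After op 7 (add /gb 47): {"gb":47,"gi":17,"jxg":17,"k":91,"qa":51,"qg":87,"sz":28}
After op 8 (add /y 33): {"gb":47,"gi":17,"jxg":17,"k":91,"qa":51,"qg":87,"sz":28,"y":33}
After op 9 (add /tjy 32): {"gb":47,"gi":17,"jxg":17,"k":91,"qa":51,"qg":87,"sz":28,"tjy":32,"y":33}
After op 10 (replace /y 81): {"gb":47,"gi":17,"jxg":17,"k":91,"qa":51,"qg":87,"sz":28,"tjy":32,"y":81}
After op 11 (remove /qa): {"gb":47,"gi":17,"jxg":17,"k":91,"qg":87,"sz":28,"tjy":32,"y":81}
After op 12 (remove /jxg): {"gb":47,"gi":17,"k":91,"qg":87,"sz":28,"tjy":32,"y":81}
After op 13 (replace /tjy 86): {"gb":47,"gi":17,"k":91,"qg":87,"sz":28,"tjy":86,"y":81}
After op 14 (add /qg 82): {"gb":47,"gi":17,"k":91,"qg":82,"sz":28,"tjy":86,"y":81}
After op 15 (add /m 81): {"gb":47,"gi":17,"k":91,"m":81,"qg":82,"sz":28,"tjy":86,"y":81}
After op 16 (replace /gi 8): {"gb":47,"gi":8,"k":91,"m":81,"qg":82,"sz":28,"tjy":86,"y":81}
After op 17 (add /jz 27): {"gb":47,"gi":8,"jz":27,"k":91,"m":81,"qg":82,"sz":28,"tjy":86,"y":81}
After op 18 (add /rmb 33): {"gb":47,"gi":8,"jz":27,"k":91,"m":81,"qg":82,"rmb":33,"sz":28,"tjy":86,"y":81}
After op 19 (add /qvt 59): {"gb":47,"gi":8,"jz":27,"k":91,"m":81,"qg":82,"qvt":59,"rmb":33,"sz":28,"tjy":86,"y":81}
After op 20 (replace /qg 14): {"gb":47,"gi":8,"jz":27,"k":91,"m":81,"qg":14,"qvt":59,"rmb":33,"sz":28,"tjy":86,"y":81}
After op 21 (replace /m 1): {"gb":47,"gi":8,"jz":27,"k":91,"m":1,"qg":14,"qvt":59,"rmb":33,"sz":28,"tjy":86,"y":81}
After op 22 (remove /qvt): {"gb":47,"gi":8,"jz":27,"k":91,"m":1,"qg":14,"rmb":33,"sz":28,"tjy":86,"y":81}
After op 23 (replace /gi 45): {"gb":47,"gi":45,"jz":27,"k":91,"m":1,"qg":14,"rmb":33,"sz":28,"tjy":86,"y":81}
After op 24 (add /fwo 47): {"fwo":47,"gb":47,"gi":45,"jz":27,"k":91,"m":1,"qg":14,"rmb":33,"sz":28,"tjy":86,"y":81}
Size at the root: 11

Answer: 11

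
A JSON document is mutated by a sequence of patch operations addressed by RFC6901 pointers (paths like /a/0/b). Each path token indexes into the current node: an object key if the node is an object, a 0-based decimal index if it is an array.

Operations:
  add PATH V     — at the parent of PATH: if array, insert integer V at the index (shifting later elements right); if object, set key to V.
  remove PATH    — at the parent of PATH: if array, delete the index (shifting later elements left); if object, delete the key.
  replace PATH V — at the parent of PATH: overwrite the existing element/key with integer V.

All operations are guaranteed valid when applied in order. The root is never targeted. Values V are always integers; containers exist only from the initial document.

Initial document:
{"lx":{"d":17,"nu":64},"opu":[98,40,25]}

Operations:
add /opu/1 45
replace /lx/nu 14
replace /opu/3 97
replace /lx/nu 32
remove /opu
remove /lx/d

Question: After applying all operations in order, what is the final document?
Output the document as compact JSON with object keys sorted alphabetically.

After op 1 (add /opu/1 45): {"lx":{"d":17,"nu":64},"opu":[98,45,40,25]}
After op 2 (replace /lx/nu 14): {"lx":{"d":17,"nu":14},"opu":[98,45,40,25]}
After op 3 (replace /opu/3 97): {"lx":{"d":17,"nu":14},"opu":[98,45,40,97]}
After op 4 (replace /lx/nu 32): {"lx":{"d":17,"nu":32},"opu":[98,45,40,97]}
After op 5 (remove /opu): {"lx":{"d":17,"nu":32}}
After op 6 (remove /lx/d): {"lx":{"nu":32}}

Answer: {"lx":{"nu":32}}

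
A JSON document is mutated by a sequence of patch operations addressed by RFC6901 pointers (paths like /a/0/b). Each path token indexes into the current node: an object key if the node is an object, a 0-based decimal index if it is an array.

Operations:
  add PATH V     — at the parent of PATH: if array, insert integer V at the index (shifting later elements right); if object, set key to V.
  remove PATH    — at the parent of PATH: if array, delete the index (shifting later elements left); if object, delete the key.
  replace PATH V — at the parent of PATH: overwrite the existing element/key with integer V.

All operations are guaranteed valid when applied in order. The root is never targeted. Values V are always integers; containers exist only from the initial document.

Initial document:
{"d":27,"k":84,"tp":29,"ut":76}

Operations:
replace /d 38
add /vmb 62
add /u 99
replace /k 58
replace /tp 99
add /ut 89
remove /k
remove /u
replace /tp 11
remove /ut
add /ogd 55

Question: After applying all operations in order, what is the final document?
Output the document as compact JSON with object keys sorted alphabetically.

Answer: {"d":38,"ogd":55,"tp":11,"vmb":62}

Derivation:
After op 1 (replace /d 38): {"d":38,"k":84,"tp":29,"ut":76}
After op 2 (add /vmb 62): {"d":38,"k":84,"tp":29,"ut":76,"vmb":62}
After op 3 (add /u 99): {"d":38,"k":84,"tp":29,"u":99,"ut":76,"vmb":62}
After op 4 (replace /k 58): {"d":38,"k":58,"tp":29,"u":99,"ut":76,"vmb":62}
After op 5 (replace /tp 99): {"d":38,"k":58,"tp":99,"u":99,"ut":76,"vmb":62}
After op 6 (add /ut 89): {"d":38,"k":58,"tp":99,"u":99,"ut":89,"vmb":62}
After op 7 (remove /k): {"d":38,"tp":99,"u":99,"ut":89,"vmb":62}
After op 8 (remove /u): {"d":38,"tp":99,"ut":89,"vmb":62}
After op 9 (replace /tp 11): {"d":38,"tp":11,"ut":89,"vmb":62}
After op 10 (remove /ut): {"d":38,"tp":11,"vmb":62}
After op 11 (add /ogd 55): {"d":38,"ogd":55,"tp":11,"vmb":62}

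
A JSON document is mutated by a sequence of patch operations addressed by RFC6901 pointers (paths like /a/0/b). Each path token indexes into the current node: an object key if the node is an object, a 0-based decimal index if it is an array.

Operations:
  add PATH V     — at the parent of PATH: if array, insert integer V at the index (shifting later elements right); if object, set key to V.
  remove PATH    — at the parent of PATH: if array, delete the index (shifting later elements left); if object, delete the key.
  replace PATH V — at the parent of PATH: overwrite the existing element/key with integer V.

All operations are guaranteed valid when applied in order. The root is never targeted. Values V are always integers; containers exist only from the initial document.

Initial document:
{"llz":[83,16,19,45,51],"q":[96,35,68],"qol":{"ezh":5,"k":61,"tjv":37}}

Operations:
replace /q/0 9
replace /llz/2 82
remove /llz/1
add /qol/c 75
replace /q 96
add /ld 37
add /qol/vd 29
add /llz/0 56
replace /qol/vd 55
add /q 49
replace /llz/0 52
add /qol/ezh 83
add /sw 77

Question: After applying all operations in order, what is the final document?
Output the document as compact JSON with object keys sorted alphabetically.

Answer: {"ld":37,"llz":[52,83,82,45,51],"q":49,"qol":{"c":75,"ezh":83,"k":61,"tjv":37,"vd":55},"sw":77}

Derivation:
After op 1 (replace /q/0 9): {"llz":[83,16,19,45,51],"q":[9,35,68],"qol":{"ezh":5,"k":61,"tjv":37}}
After op 2 (replace /llz/2 82): {"llz":[83,16,82,45,51],"q":[9,35,68],"qol":{"ezh":5,"k":61,"tjv":37}}
After op 3 (remove /llz/1): {"llz":[83,82,45,51],"q":[9,35,68],"qol":{"ezh":5,"k":61,"tjv":37}}
After op 4 (add /qol/c 75): {"llz":[83,82,45,51],"q":[9,35,68],"qol":{"c":75,"ezh":5,"k":61,"tjv":37}}
After op 5 (replace /q 96): {"llz":[83,82,45,51],"q":96,"qol":{"c":75,"ezh":5,"k":61,"tjv":37}}
After op 6 (add /ld 37): {"ld":37,"llz":[83,82,45,51],"q":96,"qol":{"c":75,"ezh":5,"k":61,"tjv":37}}
After op 7 (add /qol/vd 29): {"ld":37,"llz":[83,82,45,51],"q":96,"qol":{"c":75,"ezh":5,"k":61,"tjv":37,"vd":29}}
After op 8 (add /llz/0 56): {"ld":37,"llz":[56,83,82,45,51],"q":96,"qol":{"c":75,"ezh":5,"k":61,"tjv":37,"vd":29}}
After op 9 (replace /qol/vd 55): {"ld":37,"llz":[56,83,82,45,51],"q":96,"qol":{"c":75,"ezh":5,"k":61,"tjv":37,"vd":55}}
After op 10 (add /q 49): {"ld":37,"llz":[56,83,82,45,51],"q":49,"qol":{"c":75,"ezh":5,"k":61,"tjv":37,"vd":55}}
After op 11 (replace /llz/0 52): {"ld":37,"llz":[52,83,82,45,51],"q":49,"qol":{"c":75,"ezh":5,"k":61,"tjv":37,"vd":55}}
After op 12 (add /qol/ezh 83): {"ld":37,"llz":[52,83,82,45,51],"q":49,"qol":{"c":75,"ezh":83,"k":61,"tjv":37,"vd":55}}
After op 13 (add /sw 77): {"ld":37,"llz":[52,83,82,45,51],"q":49,"qol":{"c":75,"ezh":83,"k":61,"tjv":37,"vd":55},"sw":77}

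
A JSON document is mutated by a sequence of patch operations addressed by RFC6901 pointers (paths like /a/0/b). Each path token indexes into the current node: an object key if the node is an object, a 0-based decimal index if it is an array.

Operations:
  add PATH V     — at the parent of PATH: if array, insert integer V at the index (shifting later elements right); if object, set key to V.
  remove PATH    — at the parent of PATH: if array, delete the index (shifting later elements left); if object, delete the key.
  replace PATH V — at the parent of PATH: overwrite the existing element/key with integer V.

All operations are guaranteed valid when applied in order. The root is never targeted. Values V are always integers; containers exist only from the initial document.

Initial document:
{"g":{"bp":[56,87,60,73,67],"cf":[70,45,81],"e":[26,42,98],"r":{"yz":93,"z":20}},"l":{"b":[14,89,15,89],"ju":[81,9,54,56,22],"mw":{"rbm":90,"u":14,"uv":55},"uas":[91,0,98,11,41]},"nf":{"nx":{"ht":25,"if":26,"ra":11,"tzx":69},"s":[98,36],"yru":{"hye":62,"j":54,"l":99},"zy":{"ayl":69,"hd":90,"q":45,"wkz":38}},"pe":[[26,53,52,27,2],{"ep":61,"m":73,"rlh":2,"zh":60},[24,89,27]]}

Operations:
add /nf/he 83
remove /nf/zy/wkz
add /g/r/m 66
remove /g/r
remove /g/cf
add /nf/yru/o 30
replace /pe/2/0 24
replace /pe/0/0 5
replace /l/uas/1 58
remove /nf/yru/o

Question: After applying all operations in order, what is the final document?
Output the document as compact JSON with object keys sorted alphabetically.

Answer: {"g":{"bp":[56,87,60,73,67],"e":[26,42,98]},"l":{"b":[14,89,15,89],"ju":[81,9,54,56,22],"mw":{"rbm":90,"u":14,"uv":55},"uas":[91,58,98,11,41]},"nf":{"he":83,"nx":{"ht":25,"if":26,"ra":11,"tzx":69},"s":[98,36],"yru":{"hye":62,"j":54,"l":99},"zy":{"ayl":69,"hd":90,"q":45}},"pe":[[5,53,52,27,2],{"ep":61,"m":73,"rlh":2,"zh":60},[24,89,27]]}

Derivation:
After op 1 (add /nf/he 83): {"g":{"bp":[56,87,60,73,67],"cf":[70,45,81],"e":[26,42,98],"r":{"yz":93,"z":20}},"l":{"b":[14,89,15,89],"ju":[81,9,54,56,22],"mw":{"rbm":90,"u":14,"uv":55},"uas":[91,0,98,11,41]},"nf":{"he":83,"nx":{"ht":25,"if":26,"ra":11,"tzx":69},"s":[98,36],"yru":{"hye":62,"j":54,"l":99},"zy":{"ayl":69,"hd":90,"q":45,"wkz":38}},"pe":[[26,53,52,27,2],{"ep":61,"m":73,"rlh":2,"zh":60},[24,89,27]]}
After op 2 (remove /nf/zy/wkz): {"g":{"bp":[56,87,60,73,67],"cf":[70,45,81],"e":[26,42,98],"r":{"yz":93,"z":20}},"l":{"b":[14,89,15,89],"ju":[81,9,54,56,22],"mw":{"rbm":90,"u":14,"uv":55},"uas":[91,0,98,11,41]},"nf":{"he":83,"nx":{"ht":25,"if":26,"ra":11,"tzx":69},"s":[98,36],"yru":{"hye":62,"j":54,"l":99},"zy":{"ayl":69,"hd":90,"q":45}},"pe":[[26,53,52,27,2],{"ep":61,"m":73,"rlh":2,"zh":60},[24,89,27]]}
After op 3 (add /g/r/m 66): {"g":{"bp":[56,87,60,73,67],"cf":[70,45,81],"e":[26,42,98],"r":{"m":66,"yz":93,"z":20}},"l":{"b":[14,89,15,89],"ju":[81,9,54,56,22],"mw":{"rbm":90,"u":14,"uv":55},"uas":[91,0,98,11,41]},"nf":{"he":83,"nx":{"ht":25,"if":26,"ra":11,"tzx":69},"s":[98,36],"yru":{"hye":62,"j":54,"l":99},"zy":{"ayl":69,"hd":90,"q":45}},"pe":[[26,53,52,27,2],{"ep":61,"m":73,"rlh":2,"zh":60},[24,89,27]]}
After op 4 (remove /g/r): {"g":{"bp":[56,87,60,73,67],"cf":[70,45,81],"e":[26,42,98]},"l":{"b":[14,89,15,89],"ju":[81,9,54,56,22],"mw":{"rbm":90,"u":14,"uv":55},"uas":[91,0,98,11,41]},"nf":{"he":83,"nx":{"ht":25,"if":26,"ra":11,"tzx":69},"s":[98,36],"yru":{"hye":62,"j":54,"l":99},"zy":{"ayl":69,"hd":90,"q":45}},"pe":[[26,53,52,27,2],{"ep":61,"m":73,"rlh":2,"zh":60},[24,89,27]]}
After op 5 (remove /g/cf): {"g":{"bp":[56,87,60,73,67],"e":[26,42,98]},"l":{"b":[14,89,15,89],"ju":[81,9,54,56,22],"mw":{"rbm":90,"u":14,"uv":55},"uas":[91,0,98,11,41]},"nf":{"he":83,"nx":{"ht":25,"if":26,"ra":11,"tzx":69},"s":[98,36],"yru":{"hye":62,"j":54,"l":99},"zy":{"ayl":69,"hd":90,"q":45}},"pe":[[26,53,52,27,2],{"ep":61,"m":73,"rlh":2,"zh":60},[24,89,27]]}
After op 6 (add /nf/yru/o 30): {"g":{"bp":[56,87,60,73,67],"e":[26,42,98]},"l":{"b":[14,89,15,89],"ju":[81,9,54,56,22],"mw":{"rbm":90,"u":14,"uv":55},"uas":[91,0,98,11,41]},"nf":{"he":83,"nx":{"ht":25,"if":26,"ra":11,"tzx":69},"s":[98,36],"yru":{"hye":62,"j":54,"l":99,"o":30},"zy":{"ayl":69,"hd":90,"q":45}},"pe":[[26,53,52,27,2],{"ep":61,"m":73,"rlh":2,"zh":60},[24,89,27]]}
After op 7 (replace /pe/2/0 24): {"g":{"bp":[56,87,60,73,67],"e":[26,42,98]},"l":{"b":[14,89,15,89],"ju":[81,9,54,56,22],"mw":{"rbm":90,"u":14,"uv":55},"uas":[91,0,98,11,41]},"nf":{"he":83,"nx":{"ht":25,"if":26,"ra":11,"tzx":69},"s":[98,36],"yru":{"hye":62,"j":54,"l":99,"o":30},"zy":{"ayl":69,"hd":90,"q":45}},"pe":[[26,53,52,27,2],{"ep":61,"m":73,"rlh":2,"zh":60},[24,89,27]]}
After op 8 (replace /pe/0/0 5): {"g":{"bp":[56,87,60,73,67],"e":[26,42,98]},"l":{"b":[14,89,15,89],"ju":[81,9,54,56,22],"mw":{"rbm":90,"u":14,"uv":55},"uas":[91,0,98,11,41]},"nf":{"he":83,"nx":{"ht":25,"if":26,"ra":11,"tzx":69},"s":[98,36],"yru":{"hye":62,"j":54,"l":99,"o":30},"zy":{"ayl":69,"hd":90,"q":45}},"pe":[[5,53,52,27,2],{"ep":61,"m":73,"rlh":2,"zh":60},[24,89,27]]}
After op 9 (replace /l/uas/1 58): {"g":{"bp":[56,87,60,73,67],"e":[26,42,98]},"l":{"b":[14,89,15,89],"ju":[81,9,54,56,22],"mw":{"rbm":90,"u":14,"uv":55},"uas":[91,58,98,11,41]},"nf":{"he":83,"nx":{"ht":25,"if":26,"ra":11,"tzx":69},"s":[98,36],"yru":{"hye":62,"j":54,"l":99,"o":30},"zy":{"ayl":69,"hd":90,"q":45}},"pe":[[5,53,52,27,2],{"ep":61,"m":73,"rlh":2,"zh":60},[24,89,27]]}
After op 10 (remove /nf/yru/o): {"g":{"bp":[56,87,60,73,67],"e":[26,42,98]},"l":{"b":[14,89,15,89],"ju":[81,9,54,56,22],"mw":{"rbm":90,"u":14,"uv":55},"uas":[91,58,98,11,41]},"nf":{"he":83,"nx":{"ht":25,"if":26,"ra":11,"tzx":69},"s":[98,36],"yru":{"hye":62,"j":54,"l":99},"zy":{"ayl":69,"hd":90,"q":45}},"pe":[[5,53,52,27,2],{"ep":61,"m":73,"rlh":2,"zh":60},[24,89,27]]}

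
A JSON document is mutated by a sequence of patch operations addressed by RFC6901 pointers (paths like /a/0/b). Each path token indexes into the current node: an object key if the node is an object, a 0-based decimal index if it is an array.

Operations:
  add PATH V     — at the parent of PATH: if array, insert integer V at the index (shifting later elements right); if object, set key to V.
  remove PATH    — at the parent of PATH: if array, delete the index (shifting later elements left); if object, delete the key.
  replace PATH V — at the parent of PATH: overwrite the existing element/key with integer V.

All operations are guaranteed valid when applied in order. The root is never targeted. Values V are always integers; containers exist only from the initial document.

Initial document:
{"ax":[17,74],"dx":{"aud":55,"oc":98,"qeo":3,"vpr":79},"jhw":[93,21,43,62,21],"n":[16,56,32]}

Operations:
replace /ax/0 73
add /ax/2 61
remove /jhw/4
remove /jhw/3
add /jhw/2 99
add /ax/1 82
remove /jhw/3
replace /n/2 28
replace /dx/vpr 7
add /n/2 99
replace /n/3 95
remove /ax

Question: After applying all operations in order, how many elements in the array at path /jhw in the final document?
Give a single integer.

After op 1 (replace /ax/0 73): {"ax":[73,74],"dx":{"aud":55,"oc":98,"qeo":3,"vpr":79},"jhw":[93,21,43,62,21],"n":[16,56,32]}
After op 2 (add /ax/2 61): {"ax":[73,74,61],"dx":{"aud":55,"oc":98,"qeo":3,"vpr":79},"jhw":[93,21,43,62,21],"n":[16,56,32]}
After op 3 (remove /jhw/4): {"ax":[73,74,61],"dx":{"aud":55,"oc":98,"qeo":3,"vpr":79},"jhw":[93,21,43,62],"n":[16,56,32]}
After op 4 (remove /jhw/3): {"ax":[73,74,61],"dx":{"aud":55,"oc":98,"qeo":3,"vpr":79},"jhw":[93,21,43],"n":[16,56,32]}
After op 5 (add /jhw/2 99): {"ax":[73,74,61],"dx":{"aud":55,"oc":98,"qeo":3,"vpr":79},"jhw":[93,21,99,43],"n":[16,56,32]}
After op 6 (add /ax/1 82): {"ax":[73,82,74,61],"dx":{"aud":55,"oc":98,"qeo":3,"vpr":79},"jhw":[93,21,99,43],"n":[16,56,32]}
After op 7 (remove /jhw/3): {"ax":[73,82,74,61],"dx":{"aud":55,"oc":98,"qeo":3,"vpr":79},"jhw":[93,21,99],"n":[16,56,32]}
After op 8 (replace /n/2 28): {"ax":[73,82,74,61],"dx":{"aud":55,"oc":98,"qeo":3,"vpr":79},"jhw":[93,21,99],"n":[16,56,28]}
After op 9 (replace /dx/vpr 7): {"ax":[73,82,74,61],"dx":{"aud":55,"oc":98,"qeo":3,"vpr":7},"jhw":[93,21,99],"n":[16,56,28]}
After op 10 (add /n/2 99): {"ax":[73,82,74,61],"dx":{"aud":55,"oc":98,"qeo":3,"vpr":7},"jhw":[93,21,99],"n":[16,56,99,28]}
After op 11 (replace /n/3 95): {"ax":[73,82,74,61],"dx":{"aud":55,"oc":98,"qeo":3,"vpr":7},"jhw":[93,21,99],"n":[16,56,99,95]}
After op 12 (remove /ax): {"dx":{"aud":55,"oc":98,"qeo":3,"vpr":7},"jhw":[93,21,99],"n":[16,56,99,95]}
Size at path /jhw: 3

Answer: 3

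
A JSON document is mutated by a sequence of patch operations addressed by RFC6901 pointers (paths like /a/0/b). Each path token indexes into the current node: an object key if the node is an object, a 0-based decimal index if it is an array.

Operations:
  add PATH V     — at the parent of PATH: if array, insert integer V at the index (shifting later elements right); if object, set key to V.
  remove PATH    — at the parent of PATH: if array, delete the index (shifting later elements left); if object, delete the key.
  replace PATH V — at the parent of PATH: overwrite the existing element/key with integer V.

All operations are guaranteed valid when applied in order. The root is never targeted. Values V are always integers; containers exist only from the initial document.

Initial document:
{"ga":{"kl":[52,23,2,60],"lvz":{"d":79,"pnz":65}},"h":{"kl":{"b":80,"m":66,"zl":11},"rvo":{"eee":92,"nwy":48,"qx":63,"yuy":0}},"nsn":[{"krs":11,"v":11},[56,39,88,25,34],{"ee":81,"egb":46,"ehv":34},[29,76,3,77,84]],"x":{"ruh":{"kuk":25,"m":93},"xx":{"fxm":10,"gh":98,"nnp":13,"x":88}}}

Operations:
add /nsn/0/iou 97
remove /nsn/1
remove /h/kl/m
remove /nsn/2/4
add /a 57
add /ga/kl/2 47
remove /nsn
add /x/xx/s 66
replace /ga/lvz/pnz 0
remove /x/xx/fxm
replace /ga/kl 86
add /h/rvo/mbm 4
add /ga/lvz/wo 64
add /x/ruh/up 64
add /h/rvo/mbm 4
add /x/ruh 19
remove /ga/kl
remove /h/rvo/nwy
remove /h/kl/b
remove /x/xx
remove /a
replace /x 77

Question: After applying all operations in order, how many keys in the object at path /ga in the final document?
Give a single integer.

Answer: 1

Derivation:
After op 1 (add /nsn/0/iou 97): {"ga":{"kl":[52,23,2,60],"lvz":{"d":79,"pnz":65}},"h":{"kl":{"b":80,"m":66,"zl":11},"rvo":{"eee":92,"nwy":48,"qx":63,"yuy":0}},"nsn":[{"iou":97,"krs":11,"v":11},[56,39,88,25,34],{"ee":81,"egb":46,"ehv":34},[29,76,3,77,84]],"x":{"ruh":{"kuk":25,"m":93},"xx":{"fxm":10,"gh":98,"nnp":13,"x":88}}}
After op 2 (remove /nsn/1): {"ga":{"kl":[52,23,2,60],"lvz":{"d":79,"pnz":65}},"h":{"kl":{"b":80,"m":66,"zl":11},"rvo":{"eee":92,"nwy":48,"qx":63,"yuy":0}},"nsn":[{"iou":97,"krs":11,"v":11},{"ee":81,"egb":46,"ehv":34},[29,76,3,77,84]],"x":{"ruh":{"kuk":25,"m":93},"xx":{"fxm":10,"gh":98,"nnp":13,"x":88}}}
After op 3 (remove /h/kl/m): {"ga":{"kl":[52,23,2,60],"lvz":{"d":79,"pnz":65}},"h":{"kl":{"b":80,"zl":11},"rvo":{"eee":92,"nwy":48,"qx":63,"yuy":0}},"nsn":[{"iou":97,"krs":11,"v":11},{"ee":81,"egb":46,"ehv":34},[29,76,3,77,84]],"x":{"ruh":{"kuk":25,"m":93},"xx":{"fxm":10,"gh":98,"nnp":13,"x":88}}}
After op 4 (remove /nsn/2/4): {"ga":{"kl":[52,23,2,60],"lvz":{"d":79,"pnz":65}},"h":{"kl":{"b":80,"zl":11},"rvo":{"eee":92,"nwy":48,"qx":63,"yuy":0}},"nsn":[{"iou":97,"krs":11,"v":11},{"ee":81,"egb":46,"ehv":34},[29,76,3,77]],"x":{"ruh":{"kuk":25,"m":93},"xx":{"fxm":10,"gh":98,"nnp":13,"x":88}}}
After op 5 (add /a 57): {"a":57,"ga":{"kl":[52,23,2,60],"lvz":{"d":79,"pnz":65}},"h":{"kl":{"b":80,"zl":11},"rvo":{"eee":92,"nwy":48,"qx":63,"yuy":0}},"nsn":[{"iou":97,"krs":11,"v":11},{"ee":81,"egb":46,"ehv":34},[29,76,3,77]],"x":{"ruh":{"kuk":25,"m":93},"xx":{"fxm":10,"gh":98,"nnp":13,"x":88}}}
After op 6 (add /ga/kl/2 47): {"a":57,"ga":{"kl":[52,23,47,2,60],"lvz":{"d":79,"pnz":65}},"h":{"kl":{"b":80,"zl":11},"rvo":{"eee":92,"nwy":48,"qx":63,"yuy":0}},"nsn":[{"iou":97,"krs":11,"v":11},{"ee":81,"egb":46,"ehv":34},[29,76,3,77]],"x":{"ruh":{"kuk":25,"m":93},"xx":{"fxm":10,"gh":98,"nnp":13,"x":88}}}
After op 7 (remove /nsn): {"a":57,"ga":{"kl":[52,23,47,2,60],"lvz":{"d":79,"pnz":65}},"h":{"kl":{"b":80,"zl":11},"rvo":{"eee":92,"nwy":48,"qx":63,"yuy":0}},"x":{"ruh":{"kuk":25,"m":93},"xx":{"fxm":10,"gh":98,"nnp":13,"x":88}}}
After op 8 (add /x/xx/s 66): {"a":57,"ga":{"kl":[52,23,47,2,60],"lvz":{"d":79,"pnz":65}},"h":{"kl":{"b":80,"zl":11},"rvo":{"eee":92,"nwy":48,"qx":63,"yuy":0}},"x":{"ruh":{"kuk":25,"m":93},"xx":{"fxm":10,"gh":98,"nnp":13,"s":66,"x":88}}}
After op 9 (replace /ga/lvz/pnz 0): {"a":57,"ga":{"kl":[52,23,47,2,60],"lvz":{"d":79,"pnz":0}},"h":{"kl":{"b":80,"zl":11},"rvo":{"eee":92,"nwy":48,"qx":63,"yuy":0}},"x":{"ruh":{"kuk":25,"m":93},"xx":{"fxm":10,"gh":98,"nnp":13,"s":66,"x":88}}}
After op 10 (remove /x/xx/fxm): {"a":57,"ga":{"kl":[52,23,47,2,60],"lvz":{"d":79,"pnz":0}},"h":{"kl":{"b":80,"zl":11},"rvo":{"eee":92,"nwy":48,"qx":63,"yuy":0}},"x":{"ruh":{"kuk":25,"m":93},"xx":{"gh":98,"nnp":13,"s":66,"x":88}}}
After op 11 (replace /ga/kl 86): {"a":57,"ga":{"kl":86,"lvz":{"d":79,"pnz":0}},"h":{"kl":{"b":80,"zl":11},"rvo":{"eee":92,"nwy":48,"qx":63,"yuy":0}},"x":{"ruh":{"kuk":25,"m":93},"xx":{"gh":98,"nnp":13,"s":66,"x":88}}}
After op 12 (add /h/rvo/mbm 4): {"a":57,"ga":{"kl":86,"lvz":{"d":79,"pnz":0}},"h":{"kl":{"b":80,"zl":11},"rvo":{"eee":92,"mbm":4,"nwy":48,"qx":63,"yuy":0}},"x":{"ruh":{"kuk":25,"m":93},"xx":{"gh":98,"nnp":13,"s":66,"x":88}}}
After op 13 (add /ga/lvz/wo 64): {"a":57,"ga":{"kl":86,"lvz":{"d":79,"pnz":0,"wo":64}},"h":{"kl":{"b":80,"zl":11},"rvo":{"eee":92,"mbm":4,"nwy":48,"qx":63,"yuy":0}},"x":{"ruh":{"kuk":25,"m":93},"xx":{"gh":98,"nnp":13,"s":66,"x":88}}}
After op 14 (add /x/ruh/up 64): {"a":57,"ga":{"kl":86,"lvz":{"d":79,"pnz":0,"wo":64}},"h":{"kl":{"b":80,"zl":11},"rvo":{"eee":92,"mbm":4,"nwy":48,"qx":63,"yuy":0}},"x":{"ruh":{"kuk":25,"m":93,"up":64},"xx":{"gh":98,"nnp":13,"s":66,"x":88}}}
After op 15 (add /h/rvo/mbm 4): {"a":57,"ga":{"kl":86,"lvz":{"d":79,"pnz":0,"wo":64}},"h":{"kl":{"b":80,"zl":11},"rvo":{"eee":92,"mbm":4,"nwy":48,"qx":63,"yuy":0}},"x":{"ruh":{"kuk":25,"m":93,"up":64},"xx":{"gh":98,"nnp":13,"s":66,"x":88}}}
After op 16 (add /x/ruh 19): {"a":57,"ga":{"kl":86,"lvz":{"d":79,"pnz":0,"wo":64}},"h":{"kl":{"b":80,"zl":11},"rvo":{"eee":92,"mbm":4,"nwy":48,"qx":63,"yuy":0}},"x":{"ruh":19,"xx":{"gh":98,"nnp":13,"s":66,"x":88}}}
After op 17 (remove /ga/kl): {"a":57,"ga":{"lvz":{"d":79,"pnz":0,"wo":64}},"h":{"kl":{"b":80,"zl":11},"rvo":{"eee":92,"mbm":4,"nwy":48,"qx":63,"yuy":0}},"x":{"ruh":19,"xx":{"gh":98,"nnp":13,"s":66,"x":88}}}
After op 18 (remove /h/rvo/nwy): {"a":57,"ga":{"lvz":{"d":79,"pnz":0,"wo":64}},"h":{"kl":{"b":80,"zl":11},"rvo":{"eee":92,"mbm":4,"qx":63,"yuy":0}},"x":{"ruh":19,"xx":{"gh":98,"nnp":13,"s":66,"x":88}}}
After op 19 (remove /h/kl/b): {"a":57,"ga":{"lvz":{"d":79,"pnz":0,"wo":64}},"h":{"kl":{"zl":11},"rvo":{"eee":92,"mbm":4,"qx":63,"yuy":0}},"x":{"ruh":19,"xx":{"gh":98,"nnp":13,"s":66,"x":88}}}
After op 20 (remove /x/xx): {"a":57,"ga":{"lvz":{"d":79,"pnz":0,"wo":64}},"h":{"kl":{"zl":11},"rvo":{"eee":92,"mbm":4,"qx":63,"yuy":0}},"x":{"ruh":19}}
After op 21 (remove /a): {"ga":{"lvz":{"d":79,"pnz":0,"wo":64}},"h":{"kl":{"zl":11},"rvo":{"eee":92,"mbm":4,"qx":63,"yuy":0}},"x":{"ruh":19}}
After op 22 (replace /x 77): {"ga":{"lvz":{"d":79,"pnz":0,"wo":64}},"h":{"kl":{"zl":11},"rvo":{"eee":92,"mbm":4,"qx":63,"yuy":0}},"x":77}
Size at path /ga: 1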